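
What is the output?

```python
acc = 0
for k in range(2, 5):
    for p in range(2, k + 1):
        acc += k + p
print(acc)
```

k=2,p=2: acc = 0+4 = 4
k=3,p=2: acc = 4+5 = 9
k=3,p=3: acc = 9+6 = 15
k=4,p=2: acc = 15+6 = 21
k=4,p=3: acc = 21+7 = 28
k=4,p=4: acc = 28+8 = 36

36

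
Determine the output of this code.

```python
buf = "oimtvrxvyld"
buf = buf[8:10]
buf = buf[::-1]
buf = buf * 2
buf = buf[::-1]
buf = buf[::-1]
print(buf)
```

slice [8:10] → 'yl'
reverse → 'ly'
repeat ×2 → 'lyly'
reverse → 'ylyl'
reverse → 'lyly'

lyly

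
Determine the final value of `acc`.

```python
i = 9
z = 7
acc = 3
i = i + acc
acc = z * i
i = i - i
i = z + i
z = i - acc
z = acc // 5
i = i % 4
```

i = 9+3 = 12
acc = 7*12 = 84
i = 12-12 = 0
i = 7+0 = 7
z = 7-84 = -77
z = 84//5 = 16
i = 7%4 = 3

84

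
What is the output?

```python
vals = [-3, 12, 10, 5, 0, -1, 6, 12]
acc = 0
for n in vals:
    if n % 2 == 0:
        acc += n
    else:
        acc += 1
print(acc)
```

n=-3: not even, acc = 0+1 = 1
n=12: even, acc = 1+12 = 13
n=10: even, acc = 13+10 = 23
n=5: not even, acc = 23+1 = 24
n=0: even, acc = 24+0 = 24
n=-1: not even, acc = 24+1 = 25
n=6: even, acc = 25+6 = 31
n=12: even, acc = 31+12 = 43

43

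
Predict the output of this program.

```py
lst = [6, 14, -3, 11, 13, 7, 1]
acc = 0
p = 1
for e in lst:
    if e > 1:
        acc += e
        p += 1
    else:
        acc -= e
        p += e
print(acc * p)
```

e=6: >1, acc = 0+6 = 6; p=2
e=14: >1, acc = 6+14 = 20; p=3
e=-3: not >1, acc = 20-(-3) = 23; p=0
e=11: >1, acc = 23+11 = 34; p=1
e=13: >1, acc = 34+13 = 47; p=2
e=7: >1, acc = 47+7 = 54; p=3
e=1: not >1, acc = 54-1 = 53; p=4
acc*p = 53*4 = 212

212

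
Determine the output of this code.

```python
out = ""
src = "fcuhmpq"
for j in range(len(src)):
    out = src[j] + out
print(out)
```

j=0: prepend 'f' → 'f'
j=1: prepend 'c' → 'cf'
j=2: prepend 'u' → 'ucf'
j=3: prepend 'h' → 'hucf'
j=4: prepend 'm' → 'mhucf'
j=5: prepend 'p' → 'pmhucf'
j=6: prepend 'q' → 'qpmhucf'

qpmhucf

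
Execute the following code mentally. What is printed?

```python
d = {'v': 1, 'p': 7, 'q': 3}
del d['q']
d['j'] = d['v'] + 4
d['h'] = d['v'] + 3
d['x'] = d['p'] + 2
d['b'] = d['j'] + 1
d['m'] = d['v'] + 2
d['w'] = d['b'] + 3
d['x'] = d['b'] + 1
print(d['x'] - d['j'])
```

del 'q' → {'v': 1, 'p': 7}
d['j'] = d['v']+4 = 5 → {'v': 1, 'p': 7, 'j': 5}
d['h'] = d['v']+3 = 4 → {'v': 1, 'p': 7, 'j': 5, 'h': 4}
d['x'] = d['p']+2 = 9 → {'v': 1, 'p': 7, 'j': 5, 'h': 4, 'x': 9}
d['b'] = d['j']+1 = 6 → {'v': 1, 'p': 7, 'j': 5, 'h': 4, 'x': 9, 'b': 6}
d['m'] = d['v']+2 = 3 → {'v': 1, 'p': 7, 'j': 5, 'h': 4, 'x': 9, 'b': 6, 'm': 3}
d['w'] = d['b']+3 = 9 → {'v': 1, 'p': 7, 'j': 5, 'h': 4, 'x': 9, 'b': 6, 'm': 3, 'w': 9}
d['x'] = d['b']+1 = 7 → {'v': 1, 'p': 7, 'j': 5, 'h': 4, 'x': 7, 'b': 6, 'm': 3, 'w': 9}
d['x']-d['j'] = 7-5 = 2

2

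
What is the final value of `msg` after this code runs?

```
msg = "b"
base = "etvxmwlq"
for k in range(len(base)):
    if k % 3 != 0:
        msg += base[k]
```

k=0: skip
k=1: add 't' → 'bt'
k=2: add 'v' → 'btv'
k=3: skip
k=4: add 'm' → 'btvm'
k=5: add 'w' → 'btvmw'
k=6: skip
k=7: add 'q' → 'btvmwq'

'btvmwq'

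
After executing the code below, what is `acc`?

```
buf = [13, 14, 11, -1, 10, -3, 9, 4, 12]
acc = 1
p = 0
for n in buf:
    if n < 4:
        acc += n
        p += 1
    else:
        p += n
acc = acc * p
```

n=13: not <4; p=13
n=14: not <4; p=27
n=11: not <4; p=38
n=-1: <4, acc = 1+(-1) = 0; p=39
n=10: not <4; p=49
n=-3: <4, acc = 0+(-3) = -3; p=50
n=9: not <4; p=59
n=4: not <4; p=63
n=12: not <4; p=75
acc*p = (-3)*75 = -225

-225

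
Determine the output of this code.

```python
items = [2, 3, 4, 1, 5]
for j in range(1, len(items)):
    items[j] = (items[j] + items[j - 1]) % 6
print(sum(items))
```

17

j=1: items[1] = (3+2)%6 = 5 → [2, 5, 4, 1, 5]
j=2: items[2] = (4+5)%6 = 3 → [2, 5, 3, 1, 5]
j=3: items[3] = (1+3)%6 = 4 → [2, 5, 3, 4, 5]
j=4: items[4] = (5+4)%6 = 3 → [2, 5, 3, 4, 3]
sum = 17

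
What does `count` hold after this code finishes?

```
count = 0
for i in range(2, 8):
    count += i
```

i=2: count = 0+2 = 2
i=3: count = 2+3 = 5
i=4: count = 5+4 = 9
i=5: count = 9+5 = 14
i=6: count = 14+6 = 20
i=7: count = 20+7 = 27

27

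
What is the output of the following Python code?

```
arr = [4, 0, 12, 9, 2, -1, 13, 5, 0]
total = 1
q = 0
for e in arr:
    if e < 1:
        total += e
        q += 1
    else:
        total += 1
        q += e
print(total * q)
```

e=4: not <1, total = 1+1 = 2; q=4
e=0: <1, total = 2+0 = 2; q=5
e=12: not <1, total = 2+1 = 3; q=17
e=9: not <1, total = 3+1 = 4; q=26
e=2: not <1, total = 4+1 = 5; q=28
e=-1: <1, total = 5+(-1) = 4; q=29
e=13: not <1, total = 4+1 = 5; q=42
e=5: not <1, total = 5+1 = 6; q=47
e=0: <1, total = 6+0 = 6; q=48
total*q = 6*48 = 288

288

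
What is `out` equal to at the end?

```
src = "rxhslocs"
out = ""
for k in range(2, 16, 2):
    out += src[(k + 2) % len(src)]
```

k=2: add src[4]='l' → 'l'
k=4: add src[6]='c' → 'lc'
k=6: add src[0]='r' → 'lcr'
k=8: add src[2]='h' → 'lcrh'
k=10: add src[4]='l' → 'lcrhl'
k=12: add src[6]='c' → 'lcrhlc'
k=14: add src[0]='r' → 'lcrhlcr'

'lcrhlcr'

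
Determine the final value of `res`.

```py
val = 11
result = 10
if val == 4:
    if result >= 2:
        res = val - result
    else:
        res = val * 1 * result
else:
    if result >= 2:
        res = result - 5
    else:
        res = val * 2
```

val=11, result=10
val == 4 is False; result >= 2 is True
→ res = result - 5 = 5

5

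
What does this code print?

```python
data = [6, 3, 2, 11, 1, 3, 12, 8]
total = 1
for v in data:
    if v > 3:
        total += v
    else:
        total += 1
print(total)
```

v=6: >3, total = 1+6 = 7
v=3: not >3, total = 7+1 = 8
v=2: not >3, total = 8+1 = 9
v=11: >3, total = 9+11 = 20
v=1: not >3, total = 20+1 = 21
v=3: not >3, total = 21+1 = 22
v=12: >3, total = 22+12 = 34
v=8: >3, total = 34+8 = 42

42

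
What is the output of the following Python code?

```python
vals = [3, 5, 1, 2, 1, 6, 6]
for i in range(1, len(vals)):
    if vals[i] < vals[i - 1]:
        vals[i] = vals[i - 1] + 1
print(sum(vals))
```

i=1: 5>=3, unchanged → [3, 5, 1, 2, 1, 6, 6]
i=2: 1<5, vals[2] = 5+1 = 6 → [3, 5, 6, 2, 1, 6, 6]
i=3: 2<6, vals[3] = 6+1 = 7 → [3, 5, 6, 7, 1, 6, 6]
i=4: 1<7, vals[4] = 7+1 = 8 → [3, 5, 6, 7, 8, 6, 6]
i=5: 6<8, vals[5] = 8+1 = 9 → [3, 5, 6, 7, 8, 9, 6]
i=6: 6<9, vals[6] = 9+1 = 10 → [3, 5, 6, 7, 8, 9, 10]
sum = 48

48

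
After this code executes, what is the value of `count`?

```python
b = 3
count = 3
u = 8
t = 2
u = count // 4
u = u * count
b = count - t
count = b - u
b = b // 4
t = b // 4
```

1

u = 3//4 = 0
u = 0*3 = 0
b = 3-2 = 1
count = 1-0 = 1
b = 1//4 = 0
t = 0//4 = 0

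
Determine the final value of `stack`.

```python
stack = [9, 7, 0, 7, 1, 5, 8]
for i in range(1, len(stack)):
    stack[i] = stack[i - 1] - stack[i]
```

[9, 2, 2, -5, -6, -11, -19]

i=1: stack[1] = 9-7 = 2 → [9, 2, 0, 7, 1, 5, 8]
i=2: stack[2] = 2-0 = 2 → [9, 2, 2, 7, 1, 5, 8]
i=3: stack[3] = 2-7 = -5 → [9, 2, 2, -5, 1, 5, 8]
i=4: stack[4] = (-5)-1 = -6 → [9, 2, 2, -5, -6, 5, 8]
i=5: stack[5] = (-6)-5 = -11 → [9, 2, 2, -5, -6, -11, 8]
i=6: stack[6] = (-11)-8 = -19 → [9, 2, 2, -5, -6, -11, -19]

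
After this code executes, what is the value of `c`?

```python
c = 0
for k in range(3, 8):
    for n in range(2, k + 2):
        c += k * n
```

590

k=3,n=2: c = 0+6 = 6
k=3,n=3: c = 6+9 = 15
k=3,n=4: c = 15+12 = 27
k=4,n=2: c = 27+8 = 35
k=4,n=3: c = 35+12 = 47
k=4,n=4: c = 47+16 = 63
k=4,n=5: c = 63+20 = 83
k=5,n=2: c = 83+10 = 93
k=5,n=3: c = 93+15 = 108
k=5,n=4: c = 108+20 = 128
k=5,n=5: c = 128+25 = 153
k=5,n=6: c = 153+30 = 183
k=6,n=2: c = 183+12 = 195
k=6,n=3: c = 195+18 = 213
k=6,n=4: c = 213+24 = 237
k=6,n=5: c = 237+30 = 267
k=6,n=6: c = 267+36 = 303
k=6,n=7: c = 303+42 = 345
k=7,n=2: c = 345+14 = 359
k=7,n=3: c = 359+21 = 380
k=7,n=4: c = 380+28 = 408
k=7,n=5: c = 408+35 = 443
k=7,n=6: c = 443+42 = 485
k=7,n=7: c = 485+49 = 534
k=7,n=8: c = 534+56 = 590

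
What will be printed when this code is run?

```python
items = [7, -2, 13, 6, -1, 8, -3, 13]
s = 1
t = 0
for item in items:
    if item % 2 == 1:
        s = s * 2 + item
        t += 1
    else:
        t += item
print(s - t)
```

item=7: odd, s = 1*2+7 = 9; t=1
item=-2: not odd; t=-1
item=13: odd, s = 9*2+13 = 31; t=0
item=6: not odd; t=6
item=-1: odd, s = 31*2+(-1) = 61; t=7
item=8: not odd; t=15
item=-3: odd, s = 61*2+(-3) = 119; t=16
item=13: odd, s = 119*2+13 = 251; t=17
s-t = 251-17 = 234

234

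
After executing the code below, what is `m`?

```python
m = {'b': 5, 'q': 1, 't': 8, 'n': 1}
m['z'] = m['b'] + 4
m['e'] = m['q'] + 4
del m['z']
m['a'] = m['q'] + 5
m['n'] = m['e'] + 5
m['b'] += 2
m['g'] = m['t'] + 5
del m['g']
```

{'b': 7, 'q': 1, 't': 8, 'n': 10, 'e': 5, 'a': 6}

m['z'] = m['b']+4 = 9 → {'b': 5, 'q': 1, 't': 8, 'n': 1, 'z': 9}
m['e'] = m['q']+4 = 5 → {'b': 5, 'q': 1, 't': 8, 'n': 1, 'z': 9, 'e': 5}
del 'z' → {'b': 5, 'q': 1, 't': 8, 'n': 1, 'e': 5}
m['a'] = m['q']+5 = 6 → {'b': 5, 'q': 1, 't': 8, 'n': 1, 'e': 5, 'a': 6}
m['n'] = m['e']+5 = 10 → {'b': 5, 'q': 1, 't': 8, 'n': 10, 'e': 5, 'a': 6}
m['b'] = 5+2 = 7 → {'b': 7, 'q': 1, 't': 8, 'n': 10, 'e': 5, 'a': 6}
m['g'] = m['t']+5 = 13 → {'b': 7, 'q': 1, 't': 8, 'n': 10, 'e': 5, 'a': 6, 'g': 13}
del 'g' → {'b': 7, 'q': 1, 't': 8, 'n': 10, 'e': 5, 'a': 6}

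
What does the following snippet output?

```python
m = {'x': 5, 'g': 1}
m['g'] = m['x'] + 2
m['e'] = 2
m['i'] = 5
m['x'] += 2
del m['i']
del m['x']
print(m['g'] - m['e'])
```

m['g'] = m['x']+2 = 7 → {'x': 5, 'g': 7}
m['e'] = 2 → {'x': 5, 'g': 7, 'e': 2}
m['i'] = 5 → {'x': 5, 'g': 7, 'e': 2, 'i': 5}
m['x'] = 5+2 = 7 → {'x': 7, 'g': 7, 'e': 2, 'i': 5}
del 'i' → {'x': 7, 'g': 7, 'e': 2}
del 'x' → {'g': 7, 'e': 2}
m['g']-m['e'] = 7-2 = 5

5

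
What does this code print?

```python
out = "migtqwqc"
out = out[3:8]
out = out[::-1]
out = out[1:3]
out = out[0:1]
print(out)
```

q

slice [3:8] → 'tqwqc'
reverse → 'cqwqt'
slice [1:3] → 'qw'
slice [0:1] → 'q'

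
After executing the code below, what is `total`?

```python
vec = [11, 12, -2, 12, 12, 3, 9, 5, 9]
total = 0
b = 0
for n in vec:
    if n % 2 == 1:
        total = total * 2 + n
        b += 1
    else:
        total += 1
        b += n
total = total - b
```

280

n=11: odd, total = 0*2+11 = 11; b=1
n=12: not odd, total = 11+1 = 12; b=13
n=-2: not odd, total = 12+1 = 13; b=11
n=12: not odd, total = 13+1 = 14; b=23
n=12: not odd, total = 14+1 = 15; b=35
n=3: odd, total = 15*2+3 = 33; b=36
n=9: odd, total = 33*2+9 = 75; b=37
n=5: odd, total = 75*2+5 = 155; b=38
n=9: odd, total = 155*2+9 = 319; b=39
total-b = 319-39 = 280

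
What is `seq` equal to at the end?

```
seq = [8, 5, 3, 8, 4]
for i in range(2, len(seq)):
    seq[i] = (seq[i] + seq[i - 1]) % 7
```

i=2: seq[2] = (3+5)%7 = 1 → [8, 5, 1, 8, 4]
i=3: seq[3] = (8+1)%7 = 2 → [8, 5, 1, 2, 4]
i=4: seq[4] = (4+2)%7 = 6 → [8, 5, 1, 2, 6]

[8, 5, 1, 2, 6]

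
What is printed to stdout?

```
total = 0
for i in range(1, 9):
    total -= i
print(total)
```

i=1: total = 0-1 = -1
i=2: total = (-1)-2 = -3
i=3: total = (-3)-3 = -6
i=4: total = (-6)-4 = -10
i=5: total = (-10)-5 = -15
i=6: total = (-15)-6 = -21
i=7: total = (-21)-7 = -28
i=8: total = (-28)-8 = -36

-36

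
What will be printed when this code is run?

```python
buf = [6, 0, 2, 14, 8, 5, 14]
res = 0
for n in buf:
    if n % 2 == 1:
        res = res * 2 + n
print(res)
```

5

n=6: not odd
n=0: not odd
n=2: not odd
n=14: not odd
n=8: not odd
n=5: odd, res = 0*2+5 = 5
n=14: not odd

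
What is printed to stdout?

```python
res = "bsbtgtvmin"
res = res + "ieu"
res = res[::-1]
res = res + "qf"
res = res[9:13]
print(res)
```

+ 'ieu' → 'bsbtgtvminieu'
reverse → 'ueinimvtgtbsb'
+ 'qf' → 'ueinimvtgtbsbqf'
slice [9:13] → 'tbsb'

tbsb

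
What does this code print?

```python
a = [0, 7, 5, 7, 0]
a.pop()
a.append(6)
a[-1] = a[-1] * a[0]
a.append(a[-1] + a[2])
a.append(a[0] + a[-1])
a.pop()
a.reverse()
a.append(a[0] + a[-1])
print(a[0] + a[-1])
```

pop() removes 0 → [0, 7, 5, 7]
append 6 → [0, 7, 5, 7, 6]
a[-1] = a[-1]*a[0] = 6*0 = 0 → [0, 7, 5, 7, 0]
append a[-1]+a[2] = 0+5 = 5 → [0, 7, 5, 7, 0, 5]
append a[0]+a[-1] = 0+5 = 5 → [0, 7, 5, 7, 0, 5, 5]
pop() removes 5 → [0, 7, 5, 7, 0, 5]
reverse → [5, 0, 7, 5, 7, 0]
append a[0]+a[-1] = 5+0 = 5 → [5, 0, 7, 5, 7, 0, 5]
a[0]+a[-1] = 5+5 = 10

10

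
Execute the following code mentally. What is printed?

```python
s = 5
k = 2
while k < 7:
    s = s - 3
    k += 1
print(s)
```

-10

k=2: s = 5-3 = 2
k=3: s = 2-3 = -1
k=4: s = (-1)-3 = -4
k=5: s = (-4)-3 = -7
k=6: s = (-7)-3 = -10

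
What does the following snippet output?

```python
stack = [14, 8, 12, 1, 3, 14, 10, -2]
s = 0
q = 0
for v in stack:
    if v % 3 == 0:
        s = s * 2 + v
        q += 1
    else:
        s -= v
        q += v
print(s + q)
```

v=14: not %3==0, s = 0-14 = -14; q=14
v=8: not %3==0, s = (-14)-8 = -22; q=22
v=12: %3==0, s = (-22)*2+12 = -32; q=23
v=1: not %3==0, s = (-32)-1 = -33; q=24
v=3: %3==0, s = (-33)*2+3 = -63; q=25
v=14: not %3==0, s = (-63)-14 = -77; q=39
v=10: not %3==0, s = (-77)-10 = -87; q=49
v=-2: not %3==0, s = (-87)-(-2) = -85; q=47
s+q = (-85)+47 = -38

-38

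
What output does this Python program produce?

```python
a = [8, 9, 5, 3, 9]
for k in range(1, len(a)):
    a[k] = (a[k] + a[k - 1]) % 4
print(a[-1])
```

k=1: a[1] = (9+8)%4 = 1 → [8, 1, 5, 3, 9]
k=2: a[2] = (5+1)%4 = 2 → [8, 1, 2, 3, 9]
k=3: a[3] = (3+2)%4 = 1 → [8, 1, 2, 1, 9]
k=4: a[4] = (9+1)%4 = 2 → [8, 1, 2, 1, 2]

2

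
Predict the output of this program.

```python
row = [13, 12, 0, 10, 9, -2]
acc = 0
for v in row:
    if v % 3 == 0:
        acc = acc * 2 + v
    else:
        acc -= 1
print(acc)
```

46

v=13: not %3==0, acc = 0-1 = -1
v=12: %3==0, acc = (-1)*2+12 = 10
v=0: %3==0, acc = 10*2+0 = 20
v=10: not %3==0, acc = 20-1 = 19
v=9: %3==0, acc = 19*2+9 = 47
v=-2: not %3==0, acc = 47-1 = 46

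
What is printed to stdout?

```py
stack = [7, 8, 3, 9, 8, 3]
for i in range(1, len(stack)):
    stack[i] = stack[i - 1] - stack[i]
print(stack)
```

i=1: stack[1] = 7-8 = -1 → [7, -1, 3, 9, 8, 3]
i=2: stack[2] = (-1)-3 = -4 → [7, -1, -4, 9, 8, 3]
i=3: stack[3] = (-4)-9 = -13 → [7, -1, -4, -13, 8, 3]
i=4: stack[4] = (-13)-8 = -21 → [7, -1, -4, -13, -21, 3]
i=5: stack[5] = (-21)-3 = -24 → [7, -1, -4, -13, -21, -24]

[7, -1, -4, -13, -21, -24]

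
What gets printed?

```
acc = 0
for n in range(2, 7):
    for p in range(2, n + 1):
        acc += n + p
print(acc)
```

120

n=2,p=2: acc = 0+4 = 4
n=3,p=2: acc = 4+5 = 9
n=3,p=3: acc = 9+6 = 15
n=4,p=2: acc = 15+6 = 21
n=4,p=3: acc = 21+7 = 28
n=4,p=4: acc = 28+8 = 36
n=5,p=2: acc = 36+7 = 43
n=5,p=3: acc = 43+8 = 51
n=5,p=4: acc = 51+9 = 60
n=5,p=5: acc = 60+10 = 70
n=6,p=2: acc = 70+8 = 78
n=6,p=3: acc = 78+9 = 87
n=6,p=4: acc = 87+10 = 97
n=6,p=5: acc = 97+11 = 108
n=6,p=6: acc = 108+12 = 120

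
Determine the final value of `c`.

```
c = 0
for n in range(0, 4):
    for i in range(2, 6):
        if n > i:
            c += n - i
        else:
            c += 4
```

n=0,i=2: not 0>2, c = 0+4 = 4
n=0,i=3: not 0>3, c = 4+4 = 8
n=0,i=4: not 0>4, c = 8+4 = 12
n=0,i=5: not 0>5, c = 12+4 = 16
n=1,i=2: not 1>2, c = 16+4 = 20
n=1,i=3: not 1>3, c = 20+4 = 24
n=1,i=4: not 1>4, c = 24+4 = 28
n=1,i=5: not 1>5, c = 28+4 = 32
n=2,i=2: not 2>2, c = 32+4 = 36
n=2,i=3: not 2>3, c = 36+4 = 40
n=2,i=4: not 2>4, c = 40+4 = 44
n=2,i=5: not 2>5, c = 44+4 = 48
n=3,i=2: 3>2, c = 48+1 = 49
n=3,i=3: not 3>3, c = 49+4 = 53
n=3,i=4: not 3>4, c = 53+4 = 57
n=3,i=5: not 3>5, c = 57+4 = 61

61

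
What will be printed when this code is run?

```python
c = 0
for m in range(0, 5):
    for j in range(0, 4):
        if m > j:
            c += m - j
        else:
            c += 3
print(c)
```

50

m=0,j=0: not 0>0, c = 0+3 = 3
m=0,j=1: not 0>1, c = 3+3 = 6
m=0,j=2: not 0>2, c = 6+3 = 9
m=0,j=3: not 0>3, c = 9+3 = 12
m=1,j=0: 1>0, c = 12+1 = 13
m=1,j=1: not 1>1, c = 13+3 = 16
m=1,j=2: not 1>2, c = 16+3 = 19
m=1,j=3: not 1>3, c = 19+3 = 22
m=2,j=0: 2>0, c = 22+2 = 24
m=2,j=1: 2>1, c = 24+1 = 25
m=2,j=2: not 2>2, c = 25+3 = 28
m=2,j=3: not 2>3, c = 28+3 = 31
m=3,j=0: 3>0, c = 31+3 = 34
m=3,j=1: 3>1, c = 34+2 = 36
m=3,j=2: 3>2, c = 36+1 = 37
m=3,j=3: not 3>3, c = 37+3 = 40
m=4,j=0: 4>0, c = 40+4 = 44
m=4,j=1: 4>1, c = 44+3 = 47
m=4,j=2: 4>2, c = 47+2 = 49
m=4,j=3: 4>3, c = 49+1 = 50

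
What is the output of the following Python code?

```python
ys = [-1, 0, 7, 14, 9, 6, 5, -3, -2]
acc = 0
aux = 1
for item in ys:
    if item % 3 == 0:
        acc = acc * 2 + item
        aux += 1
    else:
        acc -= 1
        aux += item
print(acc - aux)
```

-18

item=-1: not %3==0, acc = 0-1 = -1; aux=0
item=0: %3==0, acc = (-1)*2+0 = -2; aux=1
item=7: not %3==0, acc = (-2)-1 = -3; aux=8
item=14: not %3==0, acc = (-3)-1 = -4; aux=22
item=9: %3==0, acc = (-4)*2+9 = 1; aux=23
item=6: %3==0, acc = 1*2+6 = 8; aux=24
item=5: not %3==0, acc = 8-1 = 7; aux=29
item=-3: %3==0, acc = 7*2+(-3) = 11; aux=30
item=-2: not %3==0, acc = 11-1 = 10; aux=28
acc-aux = 10-28 = -18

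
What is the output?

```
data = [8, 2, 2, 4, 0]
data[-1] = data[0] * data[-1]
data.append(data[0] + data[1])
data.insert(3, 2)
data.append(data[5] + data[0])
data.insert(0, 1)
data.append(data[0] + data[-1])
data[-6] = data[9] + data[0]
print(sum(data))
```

54

data[-1] = data[0]*data[-1] = 8*0 = 0 → [8, 2, 2, 4, 0]
append data[0]+data[1] = 8+2 = 10 → [8, 2, 2, 4, 0, 10]
insert 2 at 3 → [8, 2, 2, 2, 4, 0, 10]
append data[5]+data[0] = 0+8 = 8 → [8, 2, 2, 2, 4, 0, 10, 8]
insert 1 at 0 → [1, 8, 2, 2, 2, 4, 0, 10, 8]
append data[0]+data[-1] = 1+8 = 9 → [1, 8, 2, 2, 2, 4, 0, 10, 8, 9]
data[-6] = data[9]+data[0] = 9+1 = 10 → [1, 8, 2, 2, 10, 4, 0, 10, 8, 9]
sum = 54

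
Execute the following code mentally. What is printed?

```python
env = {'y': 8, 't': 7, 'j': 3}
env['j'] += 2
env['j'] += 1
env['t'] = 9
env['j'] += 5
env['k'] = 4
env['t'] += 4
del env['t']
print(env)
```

{'y': 8, 'j': 11, 'k': 4}

env['j'] = 3+2 = 5 → {'y': 8, 't': 7, 'j': 5}
env['j'] = 5+1 = 6 → {'y': 8, 't': 7, 'j': 6}
env['t'] = 9 → {'y': 8, 't': 9, 'j': 6}
env['j'] = 6+5 = 11 → {'y': 8, 't': 9, 'j': 11}
env['k'] = 4 → {'y': 8, 't': 9, 'j': 11, 'k': 4}
env['t'] = 9+4 = 13 → {'y': 8, 't': 13, 'j': 11, 'k': 4}
del 't' → {'y': 8, 'j': 11, 'k': 4}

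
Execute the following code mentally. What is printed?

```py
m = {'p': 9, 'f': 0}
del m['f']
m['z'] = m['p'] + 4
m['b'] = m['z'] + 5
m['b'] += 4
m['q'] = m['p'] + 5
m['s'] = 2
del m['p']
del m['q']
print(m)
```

{'z': 13, 'b': 22, 's': 2}

del 'f' → {'p': 9}
m['z'] = m['p']+4 = 13 → {'p': 9, 'z': 13}
m['b'] = m['z']+5 = 18 → {'p': 9, 'z': 13, 'b': 18}
m['b'] = 18+4 = 22 → {'p': 9, 'z': 13, 'b': 22}
m['q'] = m['p']+5 = 14 → {'p': 9, 'z': 13, 'b': 22, 'q': 14}
m['s'] = 2 → {'p': 9, 'z': 13, 'b': 22, 'q': 14, 's': 2}
del 'p' → {'z': 13, 'b': 22, 'q': 14, 's': 2}
del 'q' → {'z': 13, 'b': 22, 's': 2}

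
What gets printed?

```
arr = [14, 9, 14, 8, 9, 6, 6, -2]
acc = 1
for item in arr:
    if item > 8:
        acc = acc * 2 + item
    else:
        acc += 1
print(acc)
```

item=14: >8, acc = 1*2+14 = 16
item=9: >8, acc = 16*2+9 = 41
item=14: >8, acc = 41*2+14 = 96
item=8: not >8, acc = 96+1 = 97
item=9: >8, acc = 97*2+9 = 203
item=6: not >8, acc = 203+1 = 204
item=6: not >8, acc = 204+1 = 205
item=-2: not >8, acc = 205+1 = 206

206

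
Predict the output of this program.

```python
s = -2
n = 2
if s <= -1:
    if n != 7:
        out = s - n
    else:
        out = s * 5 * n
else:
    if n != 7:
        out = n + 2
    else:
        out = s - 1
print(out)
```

s=-2, n=2
s <= -1 is True; n != 7 is True
→ out = s - n = -4

-4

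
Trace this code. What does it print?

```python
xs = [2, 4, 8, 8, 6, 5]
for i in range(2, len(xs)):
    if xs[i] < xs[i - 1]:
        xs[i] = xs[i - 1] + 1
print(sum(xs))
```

i=2: 8>=4, unchanged → [2, 4, 8, 8, 6, 5]
i=3: 8>=8, unchanged → [2, 4, 8, 8, 6, 5]
i=4: 6<8, xs[4] = 8+1 = 9 → [2, 4, 8, 8, 9, 5]
i=5: 5<9, xs[5] = 9+1 = 10 → [2, 4, 8, 8, 9, 10]
sum = 41

41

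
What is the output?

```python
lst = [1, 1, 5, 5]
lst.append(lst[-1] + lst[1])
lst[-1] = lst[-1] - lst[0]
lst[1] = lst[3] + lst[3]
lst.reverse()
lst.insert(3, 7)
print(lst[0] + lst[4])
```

15

append lst[-1]+lst[1] = 5+1 = 6 → [1, 1, 5, 5, 6]
lst[-1] = lst[-1]-lst[0] = 6-1 = 5 → [1, 1, 5, 5, 5]
lst[1] = lst[3]+lst[3] = 5+5 = 10 → [1, 10, 5, 5, 5]
reverse → [5, 5, 5, 10, 1]
insert 7 at 3 → [5, 5, 5, 7, 10, 1]
lst[0]+lst[4] = 5+10 = 15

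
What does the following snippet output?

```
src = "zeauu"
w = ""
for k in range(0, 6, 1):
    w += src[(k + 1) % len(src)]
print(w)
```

k=0: add src[1]='e' → 'e'
k=1: add src[2]='a' → 'ea'
k=2: add src[3]='u' → 'eau'
k=3: add src[4]='u' → 'eauu'
k=4: add src[0]='z' → 'eauuz'
k=5: add src[1]='e' → 'eauuze'

eauuze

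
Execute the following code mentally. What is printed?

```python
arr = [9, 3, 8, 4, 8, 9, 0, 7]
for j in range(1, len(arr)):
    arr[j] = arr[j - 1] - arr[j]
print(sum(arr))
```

-83

j=1: arr[1] = 9-3 = 6 → [9, 6, 8, 4, 8, 9, 0, 7]
j=2: arr[2] = 6-8 = -2 → [9, 6, -2, 4, 8, 9, 0, 7]
j=3: arr[3] = (-2)-4 = -6 → [9, 6, -2, -6, 8, 9, 0, 7]
j=4: arr[4] = (-6)-8 = -14 → [9, 6, -2, -6, -14, 9, 0, 7]
j=5: arr[5] = (-14)-9 = -23 → [9, 6, -2, -6, -14, -23, 0, 7]
j=6: arr[6] = (-23)-0 = -23 → [9, 6, -2, -6, -14, -23, -23, 7]
j=7: arr[7] = (-23)-7 = -30 → [9, 6, -2, -6, -14, -23, -23, -30]
sum = -83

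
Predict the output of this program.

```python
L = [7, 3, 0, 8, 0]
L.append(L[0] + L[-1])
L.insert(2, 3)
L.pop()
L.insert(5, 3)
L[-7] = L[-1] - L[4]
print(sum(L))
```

append L[0]+L[-1] = 7+0 = 7 → [7, 3, 0, 8, 0, 7]
insert 3 at 2 → [7, 3, 3, 0, 8, 0, 7]
pop() removes 7 → [7, 3, 3, 0, 8, 0]
insert 3 at 5 → [7, 3, 3, 0, 8, 3, 0]
L[-7] = L[-1]-L[4] = 0-8 = -8 → [-8, 3, 3, 0, 8, 3, 0]
sum = 9

9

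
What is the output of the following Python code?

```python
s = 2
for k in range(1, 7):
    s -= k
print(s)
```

k=1: s = 2-1 = 1
k=2: s = 1-2 = -1
k=3: s = (-1)-3 = -4
k=4: s = (-4)-4 = -8
k=5: s = (-8)-5 = -13
k=6: s = (-13)-6 = -19

-19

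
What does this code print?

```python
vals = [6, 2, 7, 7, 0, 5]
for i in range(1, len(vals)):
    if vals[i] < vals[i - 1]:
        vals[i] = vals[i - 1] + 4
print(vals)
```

[6, 10, 14, 18, 22, 26]

i=1: 2<6, vals[1] = 6+4 = 10 → [6, 10, 7, 7, 0, 5]
i=2: 7<10, vals[2] = 10+4 = 14 → [6, 10, 14, 7, 0, 5]
i=3: 7<14, vals[3] = 14+4 = 18 → [6, 10, 14, 18, 0, 5]
i=4: 0<18, vals[4] = 18+4 = 22 → [6, 10, 14, 18, 22, 5]
i=5: 5<22, vals[5] = 22+4 = 26 → [6, 10, 14, 18, 22, 26]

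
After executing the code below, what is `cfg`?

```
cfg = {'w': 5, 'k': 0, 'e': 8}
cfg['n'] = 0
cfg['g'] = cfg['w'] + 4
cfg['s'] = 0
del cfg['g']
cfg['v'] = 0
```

cfg['n'] = 0 → {'w': 5, 'k': 0, 'e': 8, 'n': 0}
cfg['g'] = cfg['w']+4 = 9 → {'w': 5, 'k': 0, 'e': 8, 'n': 0, 'g': 9}
cfg['s'] = 0 → {'w': 5, 'k': 0, 'e': 8, 'n': 0, 'g': 9, 's': 0}
del 'g' → {'w': 5, 'k': 0, 'e': 8, 'n': 0, 's': 0}
cfg['v'] = 0 → {'w': 5, 'k': 0, 'e': 8, 'n': 0, 's': 0, 'v': 0}

{'w': 5, 'k': 0, 'e': 8, 'n': 0, 's': 0, 'v': 0}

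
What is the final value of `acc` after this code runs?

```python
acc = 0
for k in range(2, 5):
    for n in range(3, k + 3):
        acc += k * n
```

k=2,n=3: acc = 0+6 = 6
k=2,n=4: acc = 6+8 = 14
k=3,n=3: acc = 14+9 = 23
k=3,n=4: acc = 23+12 = 35
k=3,n=5: acc = 35+15 = 50
k=4,n=3: acc = 50+12 = 62
k=4,n=4: acc = 62+16 = 78
k=4,n=5: acc = 78+20 = 98
k=4,n=6: acc = 98+24 = 122

122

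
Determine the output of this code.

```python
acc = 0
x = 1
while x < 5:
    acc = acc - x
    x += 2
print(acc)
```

x=1: acc = 0-1 = -1
x=3: acc = (-1)-3 = -4

-4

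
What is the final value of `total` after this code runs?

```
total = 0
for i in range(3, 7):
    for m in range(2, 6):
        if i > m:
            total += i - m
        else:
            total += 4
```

44

i=3,m=2: 3>2, total = 0+1 = 1
i=3,m=3: not 3>3, total = 1+4 = 5
i=3,m=4: not 3>4, total = 5+4 = 9
i=3,m=5: not 3>5, total = 9+4 = 13
i=4,m=2: 4>2, total = 13+2 = 15
i=4,m=3: 4>3, total = 15+1 = 16
i=4,m=4: not 4>4, total = 16+4 = 20
i=4,m=5: not 4>5, total = 20+4 = 24
i=5,m=2: 5>2, total = 24+3 = 27
i=5,m=3: 5>3, total = 27+2 = 29
i=5,m=4: 5>4, total = 29+1 = 30
i=5,m=5: not 5>5, total = 30+4 = 34
i=6,m=2: 6>2, total = 34+4 = 38
i=6,m=3: 6>3, total = 38+3 = 41
i=6,m=4: 6>4, total = 41+2 = 43
i=6,m=5: 6>5, total = 43+1 = 44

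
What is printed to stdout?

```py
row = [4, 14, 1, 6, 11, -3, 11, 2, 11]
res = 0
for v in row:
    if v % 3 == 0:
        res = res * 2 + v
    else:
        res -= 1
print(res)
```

-8

v=4: not %3==0, res = 0-1 = -1
v=14: not %3==0, res = (-1)-1 = -2
v=1: not %3==0, res = (-2)-1 = -3
v=6: %3==0, res = (-3)*2+6 = 0
v=11: not %3==0, res = 0-1 = -1
v=-3: %3==0, res = (-1)*2+(-3) = -5
v=11: not %3==0, res = (-5)-1 = -6
v=2: not %3==0, res = (-6)-1 = -7
v=11: not %3==0, res = (-7)-1 = -8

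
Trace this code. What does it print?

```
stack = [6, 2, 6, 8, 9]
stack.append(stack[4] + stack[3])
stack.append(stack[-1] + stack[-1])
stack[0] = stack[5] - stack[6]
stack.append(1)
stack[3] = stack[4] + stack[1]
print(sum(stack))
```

append stack[4]+stack[3] = 9+8 = 17 → [6, 2, 6, 8, 9, 17]
append stack[-1]+stack[-1] = 17+17 = 34 → [6, 2, 6, 8, 9, 17, 34]
stack[0] = stack[5]-stack[6] = 17-34 = -17 → [-17, 2, 6, 8, 9, 17, 34]
append 1 → [-17, 2, 6, 8, 9, 17, 34, 1]
stack[3] = stack[4]+stack[1] = 9+2 = 11 → [-17, 2, 6, 11, 9, 17, 34, 1]
sum = 63

63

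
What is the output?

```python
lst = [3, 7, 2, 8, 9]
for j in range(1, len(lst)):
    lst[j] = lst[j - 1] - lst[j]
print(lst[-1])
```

j=1: lst[1] = 3-7 = -4 → [3, -4, 2, 8, 9]
j=2: lst[2] = (-4)-2 = -6 → [3, -4, -6, 8, 9]
j=3: lst[3] = (-6)-8 = -14 → [3, -4, -6, -14, 9]
j=4: lst[4] = (-14)-9 = -23 → [3, -4, -6, -14, -23]

-23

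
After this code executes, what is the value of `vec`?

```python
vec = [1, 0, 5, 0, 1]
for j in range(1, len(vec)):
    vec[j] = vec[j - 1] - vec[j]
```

j=1: vec[1] = 1-0 = 1 → [1, 1, 5, 0, 1]
j=2: vec[2] = 1-5 = -4 → [1, 1, -4, 0, 1]
j=3: vec[3] = (-4)-0 = -4 → [1, 1, -4, -4, 1]
j=4: vec[4] = (-4)-1 = -5 → [1, 1, -4, -4, -5]

[1, 1, -4, -4, -5]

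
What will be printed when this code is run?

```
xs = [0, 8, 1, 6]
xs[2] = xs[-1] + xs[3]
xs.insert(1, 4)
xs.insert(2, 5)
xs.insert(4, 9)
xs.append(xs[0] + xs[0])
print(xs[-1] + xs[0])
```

xs[2] = xs[-1]+xs[3] = 6+6 = 12 → [0, 8, 12, 6]
insert 4 at 1 → [0, 4, 8, 12, 6]
insert 5 at 2 → [0, 4, 5, 8, 12, 6]
insert 9 at 4 → [0, 4, 5, 8, 9, 12, 6]
append xs[0]+xs[0] = 0+0 = 0 → [0, 4, 5, 8, 9, 12, 6, 0]
xs[-1]+xs[0] = 0+0 = 0

0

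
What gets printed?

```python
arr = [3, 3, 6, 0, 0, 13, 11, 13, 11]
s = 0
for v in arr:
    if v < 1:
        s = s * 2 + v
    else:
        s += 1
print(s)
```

v=3: not <1, s = 0+1 = 1
v=3: not <1, s = 1+1 = 2
v=6: not <1, s = 2+1 = 3
v=0: <1, s = 3*2+0 = 6
v=0: <1, s = 6*2+0 = 12
v=13: not <1, s = 12+1 = 13
v=11: not <1, s = 13+1 = 14
v=13: not <1, s = 14+1 = 15
v=11: not <1, s = 15+1 = 16

16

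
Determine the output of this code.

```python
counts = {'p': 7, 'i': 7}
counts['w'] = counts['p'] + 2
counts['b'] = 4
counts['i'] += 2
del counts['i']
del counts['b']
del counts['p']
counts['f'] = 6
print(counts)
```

{'w': 9, 'f': 6}

counts['w'] = counts['p']+2 = 9 → {'p': 7, 'i': 7, 'w': 9}
counts['b'] = 4 → {'p': 7, 'i': 7, 'w': 9, 'b': 4}
counts['i'] = 7+2 = 9 → {'p': 7, 'i': 9, 'w': 9, 'b': 4}
del 'i' → {'p': 7, 'w': 9, 'b': 4}
del 'b' → {'p': 7, 'w': 9}
del 'p' → {'w': 9}
counts['f'] = 6 → {'w': 9, 'f': 6}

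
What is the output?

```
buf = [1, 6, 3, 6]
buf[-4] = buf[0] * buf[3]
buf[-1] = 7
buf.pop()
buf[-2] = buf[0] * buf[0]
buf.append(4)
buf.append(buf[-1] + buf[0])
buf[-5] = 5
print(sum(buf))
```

58

buf[-4] = buf[0]*buf[3] = 1*6 = 6 → [6, 6, 3, 6]
buf[-1] = 7 → [6, 6, 3, 7]
pop() removes 7 → [6, 6, 3]
buf[-2] = buf[0]*buf[0] = 6*6 = 36 → [6, 36, 3]
append 4 → [6, 36, 3, 4]
append buf[-1]+buf[0] = 4+6 = 10 → [6, 36, 3, 4, 10]
buf[-5] = 5 → [5, 36, 3, 4, 10]
sum = 58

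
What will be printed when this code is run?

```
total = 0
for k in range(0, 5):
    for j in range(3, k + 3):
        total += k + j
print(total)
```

70

k=1,j=3: total = 0+4 = 4
k=2,j=3: total = 4+5 = 9
k=2,j=4: total = 9+6 = 15
k=3,j=3: total = 15+6 = 21
k=3,j=4: total = 21+7 = 28
k=3,j=5: total = 28+8 = 36
k=4,j=3: total = 36+7 = 43
k=4,j=4: total = 43+8 = 51
k=4,j=5: total = 51+9 = 60
k=4,j=6: total = 60+10 = 70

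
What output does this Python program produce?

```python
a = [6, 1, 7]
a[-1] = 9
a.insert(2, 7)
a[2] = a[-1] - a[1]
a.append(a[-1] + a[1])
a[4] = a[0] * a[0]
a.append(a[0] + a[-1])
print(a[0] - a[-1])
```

a[-1] = 9 → [6, 1, 9]
insert 7 at 2 → [6, 1, 7, 9]
a[2] = a[-1]-a[1] = 9-1 = 8 → [6, 1, 8, 9]
append a[-1]+a[1] = 9+1 = 10 → [6, 1, 8, 9, 10]
a[4] = a[0]*a[0] = 6*6 = 36 → [6, 1, 8, 9, 36]
append a[0]+a[-1] = 6+36 = 42 → [6, 1, 8, 9, 36, 42]
a[0]-a[-1] = 6-42 = -36

-36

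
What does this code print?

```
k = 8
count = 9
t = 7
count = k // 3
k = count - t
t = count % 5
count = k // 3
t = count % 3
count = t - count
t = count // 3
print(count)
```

count = 8//3 = 2
k = 2-7 = -5
t = 2%5 = 2
count = (-5)//3 = -2
t = (-2)%3 = 1
count = 1-(-2) = 3
t = 3//3 = 1

3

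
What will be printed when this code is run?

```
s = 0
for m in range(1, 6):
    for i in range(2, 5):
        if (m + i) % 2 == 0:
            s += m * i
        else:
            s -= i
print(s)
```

39

m=1,i=2: odd sum, s = 0-2 = -2
m=1,i=3: even sum, s = (-2)+3 = 1
m=1,i=4: odd sum, s = 1-4 = -3
m=2,i=2: even sum, s = (-3)+4 = 1
m=2,i=3: odd sum, s = 1-3 = -2
m=2,i=4: even sum, s = (-2)+8 = 6
m=3,i=2: odd sum, s = 6-2 = 4
m=3,i=3: even sum, s = 4+9 = 13
m=3,i=4: odd sum, s = 13-4 = 9
m=4,i=2: even sum, s = 9+8 = 17
m=4,i=3: odd sum, s = 17-3 = 14
m=4,i=4: even sum, s = 14+16 = 30
m=5,i=2: odd sum, s = 30-2 = 28
m=5,i=3: even sum, s = 28+15 = 43
m=5,i=4: odd sum, s = 43-4 = 39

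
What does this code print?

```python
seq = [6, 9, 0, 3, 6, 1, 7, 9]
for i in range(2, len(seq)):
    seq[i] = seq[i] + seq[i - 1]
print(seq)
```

[6, 9, 9, 12, 18, 19, 26, 35]

i=2: seq[2] = 0+9 = 9 → [6, 9, 9, 3, 6, 1, 7, 9]
i=3: seq[3] = 3+9 = 12 → [6, 9, 9, 12, 6, 1, 7, 9]
i=4: seq[4] = 6+12 = 18 → [6, 9, 9, 12, 18, 1, 7, 9]
i=5: seq[5] = 1+18 = 19 → [6, 9, 9, 12, 18, 19, 7, 9]
i=6: seq[6] = 7+19 = 26 → [6, 9, 9, 12, 18, 19, 26, 9]
i=7: seq[7] = 9+26 = 35 → [6, 9, 9, 12, 18, 19, 26, 35]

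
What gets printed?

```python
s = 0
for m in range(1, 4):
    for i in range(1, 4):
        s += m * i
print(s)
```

m=1,i=1: s = 0+1 = 1
m=1,i=2: s = 1+2 = 3
m=1,i=3: s = 3+3 = 6
m=2,i=1: s = 6+2 = 8
m=2,i=2: s = 8+4 = 12
m=2,i=3: s = 12+6 = 18
m=3,i=1: s = 18+3 = 21
m=3,i=2: s = 21+6 = 27
m=3,i=3: s = 27+9 = 36

36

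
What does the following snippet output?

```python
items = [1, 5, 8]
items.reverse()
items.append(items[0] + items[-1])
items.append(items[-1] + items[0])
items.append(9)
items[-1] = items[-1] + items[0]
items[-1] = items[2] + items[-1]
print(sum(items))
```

reverse → [8, 5, 1]
append items[0]+items[-1] = 8+1 = 9 → [8, 5, 1, 9]
append items[-1]+items[0] = 9+8 = 17 → [8, 5, 1, 9, 17]
append 9 → [8, 5, 1, 9, 17, 9]
items[-1] = items[-1]+items[0] = 9+8 = 17 → [8, 5, 1, 9, 17, 17]
items[-1] = items[2]+items[-1] = 1+17 = 18 → [8, 5, 1, 9, 17, 18]
sum = 58

58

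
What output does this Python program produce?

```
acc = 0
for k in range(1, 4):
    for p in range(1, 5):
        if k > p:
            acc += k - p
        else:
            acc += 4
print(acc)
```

k=1,p=1: not 1>1, acc = 0+4 = 4
k=1,p=2: not 1>2, acc = 4+4 = 8
k=1,p=3: not 1>3, acc = 8+4 = 12
k=1,p=4: not 1>4, acc = 12+4 = 16
k=2,p=1: 2>1, acc = 16+1 = 17
k=2,p=2: not 2>2, acc = 17+4 = 21
k=2,p=3: not 2>3, acc = 21+4 = 25
k=2,p=4: not 2>4, acc = 25+4 = 29
k=3,p=1: 3>1, acc = 29+2 = 31
k=3,p=2: 3>2, acc = 31+1 = 32
k=3,p=3: not 3>3, acc = 32+4 = 36
k=3,p=4: not 3>4, acc = 36+4 = 40

40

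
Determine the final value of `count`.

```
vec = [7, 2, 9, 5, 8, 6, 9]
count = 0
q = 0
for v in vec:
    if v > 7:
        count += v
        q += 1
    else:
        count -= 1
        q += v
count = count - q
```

-1

v=7: not >7, count = 0-1 = -1; q=7
v=2: not >7, count = (-1)-1 = -2; q=9
v=9: >7, count = (-2)+9 = 7; q=10
v=5: not >7, count = 7-1 = 6; q=15
v=8: >7, count = 6+8 = 14; q=16
v=6: not >7, count = 14-1 = 13; q=22
v=9: >7, count = 13+9 = 22; q=23
count-q = 22-23 = -1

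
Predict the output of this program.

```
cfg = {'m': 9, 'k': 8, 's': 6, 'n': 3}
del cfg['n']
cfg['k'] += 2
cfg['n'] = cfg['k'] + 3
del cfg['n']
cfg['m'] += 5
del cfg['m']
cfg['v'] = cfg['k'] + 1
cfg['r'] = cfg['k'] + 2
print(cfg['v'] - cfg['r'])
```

-1

del 'n' → {'m': 9, 'k': 8, 's': 6}
cfg['k'] = 8+2 = 10 → {'m': 9, 'k': 10, 's': 6}
cfg['n'] = cfg['k']+3 = 13 → {'m': 9, 'k': 10, 's': 6, 'n': 13}
del 'n' → {'m': 9, 'k': 10, 's': 6}
cfg['m'] = 9+5 = 14 → {'m': 14, 'k': 10, 's': 6}
del 'm' → {'k': 10, 's': 6}
cfg['v'] = cfg['k']+1 = 11 → {'k': 10, 's': 6, 'v': 11}
cfg['r'] = cfg['k']+2 = 12 → {'k': 10, 's': 6, 'v': 11, 'r': 12}
cfg['v']-cfg['r'] = 11-12 = -1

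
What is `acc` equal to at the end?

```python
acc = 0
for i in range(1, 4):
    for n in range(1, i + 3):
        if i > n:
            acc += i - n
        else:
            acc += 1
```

13

i=1,n=1: not 1>1, acc = 0+1 = 1
i=1,n=2: not 1>2, acc = 1+1 = 2
i=1,n=3: not 1>3, acc = 2+1 = 3
i=2,n=1: 2>1, acc = 3+1 = 4
i=2,n=2: not 2>2, acc = 4+1 = 5
i=2,n=3: not 2>3, acc = 5+1 = 6
i=2,n=4: not 2>4, acc = 6+1 = 7
i=3,n=1: 3>1, acc = 7+2 = 9
i=3,n=2: 3>2, acc = 9+1 = 10
i=3,n=3: not 3>3, acc = 10+1 = 11
i=3,n=4: not 3>4, acc = 11+1 = 12
i=3,n=5: not 3>5, acc = 12+1 = 13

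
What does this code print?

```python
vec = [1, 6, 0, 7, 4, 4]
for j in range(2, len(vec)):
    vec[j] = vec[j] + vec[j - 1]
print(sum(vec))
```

64

j=2: vec[2] = 0+6 = 6 → [1, 6, 6, 7, 4, 4]
j=3: vec[3] = 7+6 = 13 → [1, 6, 6, 13, 4, 4]
j=4: vec[4] = 4+13 = 17 → [1, 6, 6, 13, 17, 4]
j=5: vec[5] = 4+17 = 21 → [1, 6, 6, 13, 17, 21]
sum = 64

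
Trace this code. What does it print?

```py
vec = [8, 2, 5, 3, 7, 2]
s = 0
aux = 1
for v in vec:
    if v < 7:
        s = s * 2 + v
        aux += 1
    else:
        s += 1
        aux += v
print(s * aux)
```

v=8: not <7, s = 0+1 = 1; aux=9
v=2: <7, s = 1*2+2 = 4; aux=10
v=5: <7, s = 4*2+5 = 13; aux=11
v=3: <7, s = 13*2+3 = 29; aux=12
v=7: not <7, s = 29+1 = 30; aux=19
v=2: <7, s = 30*2+2 = 62; aux=20
s*aux = 62*20 = 1240

1240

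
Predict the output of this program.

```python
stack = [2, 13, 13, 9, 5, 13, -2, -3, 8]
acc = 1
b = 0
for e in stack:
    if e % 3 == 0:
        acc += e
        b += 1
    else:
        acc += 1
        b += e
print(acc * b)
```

756

e=2: not %3==0, acc = 1+1 = 2; b=2
e=13: not %3==0, acc = 2+1 = 3; b=15
e=13: not %3==0, acc = 3+1 = 4; b=28
e=9: %3==0, acc = 4+9 = 13; b=29
e=5: not %3==0, acc = 13+1 = 14; b=34
e=13: not %3==0, acc = 14+1 = 15; b=47
e=-2: not %3==0, acc = 15+1 = 16; b=45
e=-3: %3==0, acc = 16+(-3) = 13; b=46
e=8: not %3==0, acc = 13+1 = 14; b=54
acc*b = 14*54 = 756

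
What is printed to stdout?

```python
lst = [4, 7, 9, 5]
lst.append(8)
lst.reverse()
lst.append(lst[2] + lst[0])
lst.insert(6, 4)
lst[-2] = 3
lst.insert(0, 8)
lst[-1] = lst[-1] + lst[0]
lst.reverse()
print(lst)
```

append 8 → [4, 7, 9, 5, 8]
reverse → [8, 5, 9, 7, 4]
append lst[2]+lst[0] = 9+8 = 17 → [8, 5, 9, 7, 4, 17]
insert 4 at 6 → [8, 5, 9, 7, 4, 17, 4]
lst[-2] = 3 → [8, 5, 9, 7, 4, 3, 4]
insert 8 at 0 → [8, 8, 5, 9, 7, 4, 3, 4]
lst[-1] = lst[-1]+lst[0] = 4+8 = 12 → [8, 8, 5, 9, 7, 4, 3, 12]
reverse → [12, 3, 4, 7, 9, 5, 8, 8]

[12, 3, 4, 7, 9, 5, 8, 8]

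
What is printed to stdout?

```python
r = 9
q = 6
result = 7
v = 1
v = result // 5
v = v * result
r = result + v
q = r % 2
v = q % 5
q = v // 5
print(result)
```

7

v = 7//5 = 1
v = 1*7 = 7
r = 7+7 = 14
q = 14%2 = 0
v = 0%5 = 0
q = 0//5 = 0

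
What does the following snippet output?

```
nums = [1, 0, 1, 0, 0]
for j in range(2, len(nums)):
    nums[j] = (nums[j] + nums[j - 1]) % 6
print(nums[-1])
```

1

j=2: nums[2] = (1+0)%6 = 1 → [1, 0, 1, 0, 0]
j=3: nums[3] = (0+1)%6 = 1 → [1, 0, 1, 1, 0]
j=4: nums[4] = (0+1)%6 = 1 → [1, 0, 1, 1, 1]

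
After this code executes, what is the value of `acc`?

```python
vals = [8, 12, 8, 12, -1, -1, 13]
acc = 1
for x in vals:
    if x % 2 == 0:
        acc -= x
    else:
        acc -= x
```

x=8: even, acc = 1-8 = -7
x=12: even, acc = (-7)-12 = -19
x=8: even, acc = (-19)-8 = -27
x=12: even, acc = (-27)-12 = -39
x=-1: not even, acc = (-39)-(-1) = -38
x=-1: not even, acc = (-38)-(-1) = -37
x=13: not even, acc = (-37)-13 = -50

-50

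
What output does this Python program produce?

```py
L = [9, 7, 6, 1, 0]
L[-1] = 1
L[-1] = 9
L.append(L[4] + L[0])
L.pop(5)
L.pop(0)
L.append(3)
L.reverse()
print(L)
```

[3, 9, 1, 6, 7]

L[-1] = 1 → [9, 7, 6, 1, 1]
L[-1] = 9 → [9, 7, 6, 1, 9]
append L[4]+L[0] = 9+9 = 18 → [9, 7, 6, 1, 9, 18]
pop(5) removes 18 → [9, 7, 6, 1, 9]
pop(0) removes 9 → [7, 6, 1, 9]
append 3 → [7, 6, 1, 9, 3]
reverse → [3, 9, 1, 6, 7]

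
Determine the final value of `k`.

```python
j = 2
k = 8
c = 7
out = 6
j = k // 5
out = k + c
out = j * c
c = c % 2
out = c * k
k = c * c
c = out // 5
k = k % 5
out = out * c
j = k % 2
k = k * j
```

1

j = 8//5 = 1
out = 8+7 = 15
out = 1*7 = 7
c = 7%2 = 1
out = 1*8 = 8
k = 1*1 = 1
c = 8//5 = 1
k = 1%5 = 1
out = 8*1 = 8
j = 1%2 = 1
k = 1*1 = 1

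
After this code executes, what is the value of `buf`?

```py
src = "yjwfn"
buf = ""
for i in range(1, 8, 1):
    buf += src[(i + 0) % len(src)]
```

i=1: add src[1]='j' → 'j'
i=2: add src[2]='w' → 'jw'
i=3: add src[3]='f' → 'jwf'
i=4: add src[4]='n' → 'jwfn'
i=5: add src[0]='y' → 'jwfny'
i=6: add src[1]='j' → 'jwfnyj'
i=7: add src[2]='w' → 'jwfnyjw'

'jwfnyjw'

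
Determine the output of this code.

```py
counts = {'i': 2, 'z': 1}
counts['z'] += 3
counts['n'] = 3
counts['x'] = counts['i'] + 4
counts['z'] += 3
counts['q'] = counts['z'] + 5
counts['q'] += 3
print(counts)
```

{'i': 2, 'z': 7, 'n': 3, 'x': 6, 'q': 15}

counts['z'] = 1+3 = 4 → {'i': 2, 'z': 4}
counts['n'] = 3 → {'i': 2, 'z': 4, 'n': 3}
counts['x'] = counts['i']+4 = 6 → {'i': 2, 'z': 4, 'n': 3, 'x': 6}
counts['z'] = 4+3 = 7 → {'i': 2, 'z': 7, 'n': 3, 'x': 6}
counts['q'] = counts['z']+5 = 12 → {'i': 2, 'z': 7, 'n': 3, 'x': 6, 'q': 12}
counts['q'] = 12+3 = 15 → {'i': 2, 'z': 7, 'n': 3, 'x': 6, 'q': 15}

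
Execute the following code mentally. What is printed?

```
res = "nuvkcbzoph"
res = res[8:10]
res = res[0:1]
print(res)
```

p

slice [8:10] → 'ph'
slice [0:1] → 'p'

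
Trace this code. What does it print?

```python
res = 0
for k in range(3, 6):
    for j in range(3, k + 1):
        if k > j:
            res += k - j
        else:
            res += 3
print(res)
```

k=3,j=3: not 3>3, res = 0+3 = 3
k=4,j=3: 4>3, res = 3+1 = 4
k=4,j=4: not 4>4, res = 4+3 = 7
k=5,j=3: 5>3, res = 7+2 = 9
k=5,j=4: 5>4, res = 9+1 = 10
k=5,j=5: not 5>5, res = 10+3 = 13

13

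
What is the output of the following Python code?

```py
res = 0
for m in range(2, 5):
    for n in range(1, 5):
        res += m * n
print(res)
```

90

m=2,n=1: res = 0+2 = 2
m=2,n=2: res = 2+4 = 6
m=2,n=3: res = 6+6 = 12
m=2,n=4: res = 12+8 = 20
m=3,n=1: res = 20+3 = 23
m=3,n=2: res = 23+6 = 29
m=3,n=3: res = 29+9 = 38
m=3,n=4: res = 38+12 = 50
m=4,n=1: res = 50+4 = 54
m=4,n=2: res = 54+8 = 62
m=4,n=3: res = 62+12 = 74
m=4,n=4: res = 74+16 = 90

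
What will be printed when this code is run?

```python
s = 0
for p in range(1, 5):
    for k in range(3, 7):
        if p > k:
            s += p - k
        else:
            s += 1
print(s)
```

p=1,k=3: not 1>3, s = 0+1 = 1
p=1,k=4: not 1>4, s = 1+1 = 2
p=1,k=5: not 1>5, s = 2+1 = 3
p=1,k=6: not 1>6, s = 3+1 = 4
p=2,k=3: not 2>3, s = 4+1 = 5
p=2,k=4: not 2>4, s = 5+1 = 6
p=2,k=5: not 2>5, s = 6+1 = 7
p=2,k=6: not 2>6, s = 7+1 = 8
p=3,k=3: not 3>3, s = 8+1 = 9
p=3,k=4: not 3>4, s = 9+1 = 10
p=3,k=5: not 3>5, s = 10+1 = 11
p=3,k=6: not 3>6, s = 11+1 = 12
p=4,k=3: 4>3, s = 12+1 = 13
p=4,k=4: not 4>4, s = 13+1 = 14
p=4,k=5: not 4>5, s = 14+1 = 15
p=4,k=6: not 4>6, s = 15+1 = 16

16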